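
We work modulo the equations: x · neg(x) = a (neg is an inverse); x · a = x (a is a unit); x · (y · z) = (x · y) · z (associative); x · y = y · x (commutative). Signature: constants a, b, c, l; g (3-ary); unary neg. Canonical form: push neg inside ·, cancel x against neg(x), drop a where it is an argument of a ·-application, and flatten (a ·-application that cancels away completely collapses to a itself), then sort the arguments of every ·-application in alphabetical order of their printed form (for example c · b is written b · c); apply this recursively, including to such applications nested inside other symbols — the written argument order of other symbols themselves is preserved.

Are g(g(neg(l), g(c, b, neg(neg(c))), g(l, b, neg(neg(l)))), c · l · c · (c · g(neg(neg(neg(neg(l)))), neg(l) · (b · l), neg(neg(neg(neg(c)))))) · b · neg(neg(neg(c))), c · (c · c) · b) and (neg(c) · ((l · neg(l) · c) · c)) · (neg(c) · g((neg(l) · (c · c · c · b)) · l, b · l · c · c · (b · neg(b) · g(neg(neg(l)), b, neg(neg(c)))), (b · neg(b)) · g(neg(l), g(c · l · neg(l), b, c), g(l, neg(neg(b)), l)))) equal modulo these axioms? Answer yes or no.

Left:  g(g(neg(l), g(c, b, neg(neg(c))), g(l, b, neg(neg(l)))), c · l · c · (c · g(neg(neg(neg(neg(l)))), neg(l) · (b · l), neg(neg(neg(neg(c)))))) · b · neg(neg(neg(c))), c · (c · c) · b)
  Focus inside:  c · l · c · (c · g(neg(neg(neg(neg(l)))), neg(l) · (b · l), neg(neg(neg(neg(c)))))) · b · neg(neg(neg(c)))
  Push neg inside:  distribute neg over · and collapse double neg
  Collect terms:  c · c · l · g(l, b, c) · b
  Sort:  b · c · c · g(l, b, c) · l
  Reassemble:  g(g(neg(l), g(c, b, c), g(l, b, l)), b · c · c · g(l, b, c) · l, b · c · c · c)
Right:  (neg(c) · ((l · neg(l) · c) · c)) · (neg(c) · g((neg(l) · (c · c · c · b)) · l, b · l · c · c · (b · neg(b) · g(neg(neg(l)), b, neg(neg(c)))), (b · neg(b)) · g(neg(l), g(c · l · neg(l), b, c), g(l, neg(neg(b)), l))))
  Push neg inside:  distribute neg over · and collapse double neg
  Inverses cancel:  c cancels; l cancels
  Collect terms:  g(b · c · c · c, b · c · c · g(l, b, c) · l, g(neg(l), g(c, b, c), g(l, b, l)))

Answer: no — g(g(neg(l), g(c, b, c), g(l, b, l)), b · c · c · g(l, b, c) · l, b · c · c · c) vs g(b · c · c · c, b · c · c · g(l, b, c) · l, g(neg(l), g(c, b, c), g(l, b, l)))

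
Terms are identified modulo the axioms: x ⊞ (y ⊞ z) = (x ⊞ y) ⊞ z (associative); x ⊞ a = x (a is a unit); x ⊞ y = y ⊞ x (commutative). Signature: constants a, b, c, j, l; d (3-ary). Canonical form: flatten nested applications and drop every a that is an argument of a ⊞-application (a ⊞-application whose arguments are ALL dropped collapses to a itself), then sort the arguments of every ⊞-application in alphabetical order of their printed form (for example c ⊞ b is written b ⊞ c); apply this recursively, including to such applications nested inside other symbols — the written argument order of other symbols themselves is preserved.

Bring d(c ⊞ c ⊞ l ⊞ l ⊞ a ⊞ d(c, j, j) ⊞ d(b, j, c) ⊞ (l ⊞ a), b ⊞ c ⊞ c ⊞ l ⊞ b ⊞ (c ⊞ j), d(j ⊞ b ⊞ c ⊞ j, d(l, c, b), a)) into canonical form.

Answer: d(c ⊞ c ⊞ d(b, j, c) ⊞ d(c, j, j) ⊞ l ⊞ l ⊞ l, b ⊞ b ⊞ c ⊞ c ⊞ c ⊞ j ⊞ l, d(b ⊞ c ⊞ j ⊞ j, d(l, c, b), a))

Derivation:
Focus inside:  c ⊞ c ⊞ l ⊞ l ⊞ a ⊞ d(c, j, j) ⊞ d(b, j, c) ⊞ (l ⊞ a)
Un-nest:  c ⊞ c ⊞ l ⊞ l ⊞ a ⊞ d(c, j, j) ⊞ d(b, j, c) ⊞ l ⊞ a
Units out:  drop a (×2)
Order the arguments:  c ⊞ c ⊞ d(b, j, c) ⊞ d(c, j, j) ⊞ l ⊞ l ⊞ l
Put back:  d(c ⊞ c ⊞ d(b, j, c) ⊞ d(c, j, j) ⊞ l ⊞ l ⊞ l, b ⊞ b ⊞ c ⊞ c ⊞ c ⊞ j ⊞ l, d(b ⊞ c ⊞ j ⊞ j, d(l, c, b), a))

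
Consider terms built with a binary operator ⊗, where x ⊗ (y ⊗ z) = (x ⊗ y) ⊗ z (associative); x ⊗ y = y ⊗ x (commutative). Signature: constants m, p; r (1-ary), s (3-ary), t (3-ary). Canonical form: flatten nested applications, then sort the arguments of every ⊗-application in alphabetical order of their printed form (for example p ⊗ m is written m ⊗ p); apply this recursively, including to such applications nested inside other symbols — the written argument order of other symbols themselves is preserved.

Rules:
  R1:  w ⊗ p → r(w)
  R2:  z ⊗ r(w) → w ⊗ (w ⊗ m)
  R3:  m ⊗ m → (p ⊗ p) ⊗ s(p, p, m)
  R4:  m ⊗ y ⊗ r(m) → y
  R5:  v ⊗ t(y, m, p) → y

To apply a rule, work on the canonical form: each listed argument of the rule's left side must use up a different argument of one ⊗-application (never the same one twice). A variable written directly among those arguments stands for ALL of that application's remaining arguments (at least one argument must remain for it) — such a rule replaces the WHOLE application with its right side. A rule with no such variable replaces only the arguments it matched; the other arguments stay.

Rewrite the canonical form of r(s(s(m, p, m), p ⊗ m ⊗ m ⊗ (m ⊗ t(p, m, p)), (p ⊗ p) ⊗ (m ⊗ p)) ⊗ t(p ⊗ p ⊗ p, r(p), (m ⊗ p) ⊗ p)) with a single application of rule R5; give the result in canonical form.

Answer: r(s(s(m, p, m), p, m ⊗ p ⊗ p ⊗ p) ⊗ t(p ⊗ p ⊗ p, r(p), m ⊗ p ⊗ p))

Derivation:
Canonical form:  r(s(s(m, p, m), m ⊗ m ⊗ m ⊗ p ⊗ t(p, m, p), m ⊗ p ⊗ p ⊗ p) ⊗ t(p ⊗ p ⊗ p, r(p), m ⊗ p ⊗ p))
R5 matches:  uses t(p, m, p);  v := m ⊗ m ⊗ m ⊗ p, y := p
Every leftover argument binds to the variable; the entire application is replaced.
New term:  r(s(s(m, p, m), p, m ⊗ p ⊗ p ⊗ p) ⊗ t(p ⊗ p ⊗ p, r(p), m ⊗ p ⊗ p))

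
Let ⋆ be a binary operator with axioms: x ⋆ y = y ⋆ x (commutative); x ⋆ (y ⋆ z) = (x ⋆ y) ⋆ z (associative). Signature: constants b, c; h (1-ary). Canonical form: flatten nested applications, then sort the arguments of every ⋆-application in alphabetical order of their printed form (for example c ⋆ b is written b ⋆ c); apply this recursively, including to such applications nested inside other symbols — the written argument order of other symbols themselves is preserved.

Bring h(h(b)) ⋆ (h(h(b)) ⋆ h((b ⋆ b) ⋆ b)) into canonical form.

Flatten:  h(h(b)) ⋆ h(h(b)) ⋆ h((b ⋆ b) ⋆ b)
Simplify inside:  h((b ⋆ b) ⋆ b)  →  h(b ⋆ b ⋆ b)
Sort arguments:  h(b ⋆ b ⋆ b) ⋆ h(h(b)) ⋆ h(h(b))

Answer: h(b ⋆ b ⋆ b) ⋆ h(h(b)) ⋆ h(h(b))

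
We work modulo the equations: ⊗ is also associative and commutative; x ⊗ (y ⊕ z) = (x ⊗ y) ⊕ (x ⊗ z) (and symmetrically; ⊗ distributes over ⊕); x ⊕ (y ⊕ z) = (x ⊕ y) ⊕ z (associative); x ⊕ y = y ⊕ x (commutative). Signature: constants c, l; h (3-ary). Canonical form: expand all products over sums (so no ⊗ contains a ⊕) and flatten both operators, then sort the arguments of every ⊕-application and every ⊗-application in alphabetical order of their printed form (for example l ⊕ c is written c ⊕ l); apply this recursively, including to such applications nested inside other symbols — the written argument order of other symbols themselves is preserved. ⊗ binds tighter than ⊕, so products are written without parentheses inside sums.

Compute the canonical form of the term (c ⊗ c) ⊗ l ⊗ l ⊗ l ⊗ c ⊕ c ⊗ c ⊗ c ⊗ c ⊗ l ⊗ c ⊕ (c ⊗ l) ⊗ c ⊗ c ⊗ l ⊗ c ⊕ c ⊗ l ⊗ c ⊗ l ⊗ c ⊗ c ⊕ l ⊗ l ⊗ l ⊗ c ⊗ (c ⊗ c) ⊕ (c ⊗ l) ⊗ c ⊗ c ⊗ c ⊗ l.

Answer: c ⊗ c ⊗ c ⊗ c ⊗ c ⊗ l ⊕ c ⊗ c ⊗ c ⊗ c ⊗ l ⊗ l ⊕ c ⊗ c ⊗ c ⊗ c ⊗ l ⊗ l ⊕ c ⊗ c ⊗ c ⊗ c ⊗ l ⊗ l ⊕ c ⊗ c ⊗ c ⊗ l ⊗ l ⊗ l ⊕ c ⊗ c ⊗ c ⊗ l ⊗ l ⊗ l

Derivation:
Un-nest:  c ⊗ c ⊗ c ⊗ l ⊗ l ⊗ l ⊕ c ⊗ c ⊗ c ⊗ c ⊗ c ⊗ l ⊕ c ⊗ c ⊗ c ⊗ c ⊗ l ⊗ l ⊕ c ⊗ c ⊗ c ⊗ c ⊗ l ⊗ l ⊕ c ⊗ c ⊗ c ⊗ l ⊗ l ⊗ l ⊕ c ⊗ c ⊗ c ⊗ c ⊗ l ⊗ l
Sort:  c ⊗ c ⊗ c ⊗ c ⊗ c ⊗ l ⊕ c ⊗ c ⊗ c ⊗ c ⊗ l ⊗ l ⊕ c ⊗ c ⊗ c ⊗ c ⊗ l ⊗ l ⊕ c ⊗ c ⊗ c ⊗ c ⊗ l ⊗ l ⊕ c ⊗ c ⊗ c ⊗ l ⊗ l ⊗ l ⊕ c ⊗ c ⊗ c ⊗ l ⊗ l ⊗ l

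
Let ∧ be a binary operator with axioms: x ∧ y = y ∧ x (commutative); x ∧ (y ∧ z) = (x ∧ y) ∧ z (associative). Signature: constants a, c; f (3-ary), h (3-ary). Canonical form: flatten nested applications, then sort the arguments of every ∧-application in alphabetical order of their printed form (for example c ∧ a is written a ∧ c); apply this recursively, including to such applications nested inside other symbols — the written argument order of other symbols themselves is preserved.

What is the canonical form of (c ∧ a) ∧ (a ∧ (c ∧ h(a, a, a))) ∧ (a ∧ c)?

Flatten:  c ∧ a ∧ a ∧ c ∧ h(a, a, a) ∧ a ∧ c
Sort:  a ∧ a ∧ a ∧ c ∧ c ∧ c ∧ h(a, a, a)

Answer: a ∧ a ∧ a ∧ c ∧ c ∧ c ∧ h(a, a, a)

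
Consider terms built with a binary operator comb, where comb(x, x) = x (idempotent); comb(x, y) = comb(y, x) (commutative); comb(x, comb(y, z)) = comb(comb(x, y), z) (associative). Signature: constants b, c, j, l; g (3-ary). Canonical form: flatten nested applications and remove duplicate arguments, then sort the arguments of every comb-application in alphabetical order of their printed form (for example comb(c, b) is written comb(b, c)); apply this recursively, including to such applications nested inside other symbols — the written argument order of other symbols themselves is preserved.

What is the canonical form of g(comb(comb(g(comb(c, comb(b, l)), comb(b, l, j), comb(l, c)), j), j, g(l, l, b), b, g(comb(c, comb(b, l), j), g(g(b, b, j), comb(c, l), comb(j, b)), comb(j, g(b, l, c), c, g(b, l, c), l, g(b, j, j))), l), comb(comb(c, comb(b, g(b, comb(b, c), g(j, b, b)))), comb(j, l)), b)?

Descend into:  comb(comb(g(comb(c, comb(b, l)), comb(b, l, j), comb(l, c)), j), j, g(l, l, b), b, g(comb(c, comb(b, l), j), g(g(b, b, j), comb(c, l), comb(j, b)), comb(j, g(b, l, c), c, g(b, l, c), l, g(b, j, j))), l)
Un-nest:  comb(g(comb(c, comb(b, l)), comb(b, l, j), comb(l, c)), j, j, g(l, l, b), b, g(comb(c, comb(b, l), j), g(g(b, b, j), comb(c, l), comb(j, b)), comb(j, g(b, l, c), c, g(b, l, c), l, g(b, j, j))), l)
Inside:  g(comb(c, comb(b, l)), comb(b, l, j), comb(l, c))  →  g(comb(b, c, l), comb(b, j, l), comb(c, l))
Canonicalize subterm:  g(comb(c, comb(b, l), j), g(g(b, b, j), comb(c, l), comb(j, b)), comb(j, g(b, l, c), c, g(b, l, c), l, g(b, j, j)))  →  g(comb(b, c, j, l), g(g(b, b, j), comb(c, l), comb(b, j)), comb(c, g(b, j, j), g(b, l, c), j, l))
Drop duplicates:  drop duplicate j
Sort arguments:  comb(b, g(comb(b, c, j, l), g(g(b, b, j), comb(c, l), comb(b, j)), comb(c, g(b, j, j), g(b, l, c), j, l)), g(comb(b, c, l), comb(b, j, l), comb(c, l)), g(l, l, b), j, l)
Rebuild:  g(comb(b, g(comb(b, c, j, l), g(g(b, b, j), comb(c, l), comb(b, j)), comb(c, g(b, j, j), g(b, l, c), j, l)), g(comb(b, c, l), comb(b, j, l), comb(c, l)), g(l, l, b), j, l), comb(b, c, g(b, comb(b, c), g(j, b, b)), j, l), b)

Answer: g(comb(b, g(comb(b, c, j, l), g(g(b, b, j), comb(c, l), comb(b, j)), comb(c, g(b, j, j), g(b, l, c), j, l)), g(comb(b, c, l), comb(b, j, l), comb(c, l)), g(l, l, b), j, l), comb(b, c, g(b, comb(b, c), g(j, b, b)), j, l), b)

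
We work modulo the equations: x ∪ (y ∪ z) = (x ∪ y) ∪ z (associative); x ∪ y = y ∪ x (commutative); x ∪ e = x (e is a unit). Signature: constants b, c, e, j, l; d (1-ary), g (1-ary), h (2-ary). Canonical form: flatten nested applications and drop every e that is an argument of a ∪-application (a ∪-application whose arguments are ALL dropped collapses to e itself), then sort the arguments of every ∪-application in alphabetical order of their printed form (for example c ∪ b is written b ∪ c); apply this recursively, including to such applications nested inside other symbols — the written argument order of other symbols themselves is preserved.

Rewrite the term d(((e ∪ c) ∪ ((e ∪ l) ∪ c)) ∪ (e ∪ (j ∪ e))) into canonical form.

Answer: d(c ∪ c ∪ j ∪ l)

Derivation:
Focus inside:  ((e ∪ c) ∪ ((e ∪ l) ∪ c)) ∪ (e ∪ (j ∪ e))
Merge nested applications:  e ∪ c ∪ e ∪ l ∪ c ∪ e ∪ j ∪ e
Units out:  drop e (×4)
Sort:  c ∪ c ∪ j ∪ l
Rebuild:  d(c ∪ c ∪ j ∪ l)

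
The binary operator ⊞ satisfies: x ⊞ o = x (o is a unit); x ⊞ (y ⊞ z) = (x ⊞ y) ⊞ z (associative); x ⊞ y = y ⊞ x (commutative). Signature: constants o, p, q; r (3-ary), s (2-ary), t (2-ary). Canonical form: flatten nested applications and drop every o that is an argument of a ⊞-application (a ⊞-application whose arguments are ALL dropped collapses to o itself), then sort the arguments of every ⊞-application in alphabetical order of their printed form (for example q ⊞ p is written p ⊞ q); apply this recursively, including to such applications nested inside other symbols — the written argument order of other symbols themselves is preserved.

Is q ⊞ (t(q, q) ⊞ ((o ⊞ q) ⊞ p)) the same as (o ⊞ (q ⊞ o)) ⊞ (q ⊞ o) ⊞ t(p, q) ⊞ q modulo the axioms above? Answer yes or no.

Answer: no — p ⊞ q ⊞ q ⊞ t(q, q) vs q ⊞ q ⊞ q ⊞ t(p, q)

Derivation:
Left:  q ⊞ (t(q, q) ⊞ ((o ⊞ q) ⊞ p))
  Un-nest:  q ⊞ t(q, q) ⊞ o ⊞ q ⊞ p
  Drop the unit:  drop o
  Order the arguments:  p ⊞ q ⊞ q ⊞ t(q, q)
Right:  (o ⊞ (q ⊞ o)) ⊞ (q ⊞ o) ⊞ t(p, q) ⊞ q
  Flatten:  o ⊞ q ⊞ o ⊞ q ⊞ o ⊞ t(p, q) ⊞ q
  Units out:  drop o (×3)
  Sort:  q ⊞ q ⊞ q ⊞ t(p, q)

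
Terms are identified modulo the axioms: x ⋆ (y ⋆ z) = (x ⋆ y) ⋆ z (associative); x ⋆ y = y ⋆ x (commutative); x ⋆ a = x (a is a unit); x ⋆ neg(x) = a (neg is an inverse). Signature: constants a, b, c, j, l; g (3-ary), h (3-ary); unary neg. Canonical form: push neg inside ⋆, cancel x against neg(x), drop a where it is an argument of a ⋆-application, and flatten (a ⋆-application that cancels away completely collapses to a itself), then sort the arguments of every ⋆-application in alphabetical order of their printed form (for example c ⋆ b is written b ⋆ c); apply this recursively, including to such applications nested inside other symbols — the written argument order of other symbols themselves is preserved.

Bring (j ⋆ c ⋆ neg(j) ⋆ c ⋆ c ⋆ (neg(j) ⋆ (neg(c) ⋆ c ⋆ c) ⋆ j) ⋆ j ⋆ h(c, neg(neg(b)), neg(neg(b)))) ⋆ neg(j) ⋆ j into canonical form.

Answer: c ⋆ c ⋆ c ⋆ c ⋆ h(c, b, b) ⋆ j

Derivation:
Push neg inside:  distribute neg over ⋆ and collapse double neg
Combine occurrences:  j ⋆ c ⋆ c ⋆ c ⋆ c ⋆ h(c, b, b)
Sort:  c ⋆ c ⋆ c ⋆ c ⋆ h(c, b, b) ⋆ j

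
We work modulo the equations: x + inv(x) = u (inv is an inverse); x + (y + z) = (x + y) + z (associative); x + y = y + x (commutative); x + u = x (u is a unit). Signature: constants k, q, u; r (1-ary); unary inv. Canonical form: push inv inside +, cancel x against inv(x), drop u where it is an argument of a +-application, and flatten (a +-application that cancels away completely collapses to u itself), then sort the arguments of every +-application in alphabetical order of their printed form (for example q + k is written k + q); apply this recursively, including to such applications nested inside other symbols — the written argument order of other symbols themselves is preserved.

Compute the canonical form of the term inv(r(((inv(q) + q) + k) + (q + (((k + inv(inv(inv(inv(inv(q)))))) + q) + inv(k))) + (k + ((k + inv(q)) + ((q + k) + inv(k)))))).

Push inv inside:  distribute inv over + and collapse double inv
Combine occurrences:  inv(r(k + k + k + q))

Answer: inv(r(k + k + k + q))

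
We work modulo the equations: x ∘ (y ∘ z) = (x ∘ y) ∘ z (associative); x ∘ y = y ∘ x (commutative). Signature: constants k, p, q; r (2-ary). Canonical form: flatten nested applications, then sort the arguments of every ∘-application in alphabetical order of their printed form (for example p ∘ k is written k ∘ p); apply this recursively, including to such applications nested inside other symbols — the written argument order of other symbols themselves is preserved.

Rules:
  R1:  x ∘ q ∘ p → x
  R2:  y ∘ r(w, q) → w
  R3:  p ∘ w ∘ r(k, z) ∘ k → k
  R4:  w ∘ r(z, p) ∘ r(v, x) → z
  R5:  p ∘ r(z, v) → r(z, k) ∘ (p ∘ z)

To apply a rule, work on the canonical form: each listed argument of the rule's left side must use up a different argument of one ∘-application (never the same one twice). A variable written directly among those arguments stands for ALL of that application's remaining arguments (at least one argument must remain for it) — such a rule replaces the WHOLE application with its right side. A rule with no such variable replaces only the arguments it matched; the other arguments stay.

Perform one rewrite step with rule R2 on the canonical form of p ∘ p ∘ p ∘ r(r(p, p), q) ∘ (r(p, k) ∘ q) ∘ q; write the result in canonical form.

Answer: r(p, p)

Derivation:
Canonical form:  p ∘ p ∘ p ∘ q ∘ q ∘ r(p, k) ∘ r(r(p, p), q)
Apply R2:  consuming r(r(p, p), q);  w := r(p, p), y := p ∘ p ∘ p ∘ q ∘ q ∘ r(p, k)
Every leftover argument binds to the variable; the entire application is replaced.
New term:  r(p, p)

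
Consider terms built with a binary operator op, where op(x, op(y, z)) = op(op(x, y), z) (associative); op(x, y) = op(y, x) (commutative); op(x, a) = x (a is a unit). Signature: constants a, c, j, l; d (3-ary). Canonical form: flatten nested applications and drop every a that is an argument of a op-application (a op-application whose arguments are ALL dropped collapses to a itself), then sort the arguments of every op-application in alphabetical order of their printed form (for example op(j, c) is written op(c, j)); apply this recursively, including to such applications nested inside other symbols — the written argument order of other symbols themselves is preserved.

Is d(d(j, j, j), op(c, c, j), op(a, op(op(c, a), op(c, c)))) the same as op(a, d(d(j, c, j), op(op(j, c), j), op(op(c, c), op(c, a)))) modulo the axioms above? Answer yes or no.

Left:  d(d(j, j, j), op(c, c, j), op(a, op(op(c, a), op(c, c))))
  Work inside:  op(a, op(op(c, a), op(c, c)))
  Flatten:  op(a, c, a, c, c)
  Unit:  drop a (×2)
  Sort:  op(c, c, c)
  Rebuild:  d(d(j, j, j), op(c, c, j), op(c, c, c))
Right:  op(a, d(d(j, c, j), op(op(j, c), j), op(op(c, c), op(c, a))))
  Inside:  d(d(j, c, j), op(op(j, c), j), op(op(c, c), op(c, a)))  →  d(d(j, c, j), op(c, j, j), op(c, c, c))
  Units out:  drop a
  Sort:  d(d(j, c, j), op(c, j, j), op(c, c, c))

Answer: no — d(d(j, j, j), op(c, c, j), op(c, c, c)) vs d(d(j, c, j), op(c, j, j), op(c, c, c))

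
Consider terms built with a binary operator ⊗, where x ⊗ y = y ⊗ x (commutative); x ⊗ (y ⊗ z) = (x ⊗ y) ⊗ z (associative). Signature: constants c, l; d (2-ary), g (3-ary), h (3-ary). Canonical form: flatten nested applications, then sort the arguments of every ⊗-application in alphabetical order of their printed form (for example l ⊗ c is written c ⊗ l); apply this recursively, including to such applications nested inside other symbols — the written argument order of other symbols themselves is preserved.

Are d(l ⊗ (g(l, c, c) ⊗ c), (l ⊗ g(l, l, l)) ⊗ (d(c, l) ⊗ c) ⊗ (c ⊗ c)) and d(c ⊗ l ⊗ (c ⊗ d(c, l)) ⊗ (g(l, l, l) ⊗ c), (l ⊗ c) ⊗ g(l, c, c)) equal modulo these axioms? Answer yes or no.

Answer: no — d(c ⊗ g(l, c, c) ⊗ l, c ⊗ c ⊗ c ⊗ d(c, l) ⊗ g(l, l, l) ⊗ l) vs d(c ⊗ c ⊗ c ⊗ d(c, l) ⊗ g(l, l, l) ⊗ l, c ⊗ g(l, c, c) ⊗ l)

Derivation:
Left:  d(l ⊗ (g(l, c, c) ⊗ c), (l ⊗ g(l, l, l)) ⊗ (d(c, l) ⊗ c) ⊗ (c ⊗ c))
  Descend into:  (l ⊗ g(l, l, l)) ⊗ (d(c, l) ⊗ c) ⊗ (c ⊗ c)
  Merge nested applications:  l ⊗ g(l, l, l) ⊗ d(c, l) ⊗ c ⊗ c ⊗ c
  Order the arguments:  c ⊗ c ⊗ c ⊗ d(c, l) ⊗ g(l, l, l) ⊗ l
  Rebuild:  d(c ⊗ g(l, c, c) ⊗ l, c ⊗ c ⊗ c ⊗ d(c, l) ⊗ g(l, l, l) ⊗ l)
Right:  d(c ⊗ l ⊗ (c ⊗ d(c, l)) ⊗ (g(l, l, l) ⊗ c), (l ⊗ c) ⊗ g(l, c, c))
  Descend into:  c ⊗ l ⊗ (c ⊗ d(c, l)) ⊗ (g(l, l, l) ⊗ c)
  Un-nest:  c ⊗ l ⊗ c ⊗ d(c, l) ⊗ g(l, l, l) ⊗ c
  Sort:  c ⊗ c ⊗ c ⊗ d(c, l) ⊗ g(l, l, l) ⊗ l
  Rebuild:  d(c ⊗ c ⊗ c ⊗ d(c, l) ⊗ g(l, l, l) ⊗ l, c ⊗ g(l, c, c) ⊗ l)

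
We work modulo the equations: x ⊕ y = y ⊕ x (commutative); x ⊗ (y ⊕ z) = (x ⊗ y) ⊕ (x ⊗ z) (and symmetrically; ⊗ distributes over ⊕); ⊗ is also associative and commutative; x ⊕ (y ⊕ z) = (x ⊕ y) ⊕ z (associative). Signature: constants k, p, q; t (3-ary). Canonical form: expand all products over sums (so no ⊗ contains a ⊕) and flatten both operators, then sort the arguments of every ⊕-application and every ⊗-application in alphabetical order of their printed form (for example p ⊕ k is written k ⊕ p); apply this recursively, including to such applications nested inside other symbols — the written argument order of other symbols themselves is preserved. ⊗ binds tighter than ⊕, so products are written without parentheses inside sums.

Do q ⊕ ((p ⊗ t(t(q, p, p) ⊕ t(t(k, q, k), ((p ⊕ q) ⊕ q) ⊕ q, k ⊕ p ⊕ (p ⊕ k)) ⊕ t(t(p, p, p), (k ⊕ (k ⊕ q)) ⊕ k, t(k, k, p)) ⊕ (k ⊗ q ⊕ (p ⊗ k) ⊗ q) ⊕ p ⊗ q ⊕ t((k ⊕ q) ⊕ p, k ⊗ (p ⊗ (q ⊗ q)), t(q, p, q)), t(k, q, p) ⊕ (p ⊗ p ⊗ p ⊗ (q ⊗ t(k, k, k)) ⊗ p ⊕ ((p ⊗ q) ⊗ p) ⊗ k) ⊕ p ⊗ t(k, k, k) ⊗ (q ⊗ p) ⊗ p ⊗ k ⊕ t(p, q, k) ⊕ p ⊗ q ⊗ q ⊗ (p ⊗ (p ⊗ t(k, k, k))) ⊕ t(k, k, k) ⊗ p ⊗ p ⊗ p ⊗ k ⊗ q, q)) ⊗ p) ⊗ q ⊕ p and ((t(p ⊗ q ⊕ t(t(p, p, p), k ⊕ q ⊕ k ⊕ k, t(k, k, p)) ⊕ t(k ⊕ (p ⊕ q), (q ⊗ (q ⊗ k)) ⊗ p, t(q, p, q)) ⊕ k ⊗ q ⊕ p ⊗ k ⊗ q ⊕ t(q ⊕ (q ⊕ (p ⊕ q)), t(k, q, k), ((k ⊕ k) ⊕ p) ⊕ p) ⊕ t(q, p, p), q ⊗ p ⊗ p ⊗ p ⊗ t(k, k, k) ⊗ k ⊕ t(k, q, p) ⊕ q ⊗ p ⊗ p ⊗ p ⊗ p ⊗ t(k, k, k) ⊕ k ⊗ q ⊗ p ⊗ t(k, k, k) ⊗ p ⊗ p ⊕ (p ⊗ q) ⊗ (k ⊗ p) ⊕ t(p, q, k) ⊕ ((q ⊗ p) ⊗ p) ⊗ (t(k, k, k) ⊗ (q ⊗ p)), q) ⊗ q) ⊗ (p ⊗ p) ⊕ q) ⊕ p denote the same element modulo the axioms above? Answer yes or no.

Answer: no — p ⊕ p ⊗ p ⊗ q ⊗ t(k ⊗ p ⊗ q ⊕ k ⊗ q ⊕ p ⊗ q ⊕ t(k ⊕ p ⊕ q, k ⊗ p ⊗ q ⊗ q, t(q, p, q)) ⊕ t(q, p, p) ⊕ t(t(k, q, k), p ⊕ q ⊕ q ⊕ q, k ⊕ k ⊕ p ⊕ p) ⊕ t(t(p, p, p), k ⊕ k ⊕ k ⊕ q, t(k, k, p)), k ⊗ p ⊗ p ⊗ p ⊗ q ⊗ t(k, k, k) ⊕ k ⊗ p ⊗ p ⊗ p ⊗ q ⊗ t(k, k, k) ⊕ k ⊗ p ⊗ p ⊗ q ⊕ p ⊗ p ⊗ p ⊗ p ⊗ q ⊗ t(k, k, k) ⊕ p ⊗ p ⊗ p ⊗ q ⊗ q ⊗ t(k, k, k) ⊕ t(k, q, p) ⊕ t(p, q, k), q) ⊕ q vs p ⊕ p ⊗ p ⊗ q ⊗ t(k ⊗ p ⊗ q ⊕ k ⊗ q ⊕ p ⊗ q ⊕ t(k ⊕ p ⊕ q, k ⊗ p ⊗ q ⊗ q, t(q, p, q)) ⊕ t(p ⊕ q ⊕ q ⊕ q, t(k, q, k), k ⊕ k ⊕ p ⊕ p) ⊕ t(q, p, p) ⊕ t(t(p, p, p), k ⊕ k ⊕ k ⊕ q, t(k, k, p)), k ⊗ p ⊗ p ⊗ p ⊗ q ⊗ t(k, k, k) ⊕ k ⊗ p ⊗ p ⊗ p ⊗ q ⊗ t(k, k, k) ⊕ k ⊗ p ⊗ p ⊗ q ⊕ p ⊗ p ⊗ p ⊗ p ⊗ q ⊗ t(k, k, k) ⊕ p ⊗ p ⊗ p ⊗ q ⊗ q ⊗ t(k, k, k) ⊕ t(k, q, p) ⊕ t(p, q, k), q) ⊕ q

Derivation:
Left:  q ⊕ ((p ⊗ t(t(q, p, p) ⊕ t(t(k, q, k), ((p ⊕ q) ⊕ q) ⊕ q, k ⊕ p ⊕ (p ⊕ k)) ⊕ t(t(p, p, p), (k ⊕ (k ⊕ q)) ⊕ k, t(k, k, p)) ⊕ (k ⊗ q ⊕ (p ⊗ k) ⊗ q) ⊕ p ⊗ q ⊕ t((k ⊕ q) ⊕ p, k ⊗ (p ⊗ (q ⊗ q)), t(q, p, q)), t(k, q, p) ⊕ (p ⊗ p ⊗ p ⊗ (q ⊗ t(k, k, k)) ⊗ p ⊕ ((p ⊗ q) ⊗ p) ⊗ k) ⊕ p ⊗ t(k, k, k) ⊗ (q ⊗ p) ⊗ p ⊗ k ⊕ t(p, q, k) ⊕ p ⊗ q ⊗ q ⊗ (p ⊗ (p ⊗ t(k, k, k))) ⊕ t(k, k, k) ⊗ p ⊗ p ⊗ p ⊗ k ⊗ q, q)) ⊗ p) ⊗ q ⊕ p
  Un-nest:  q ⊕ p ⊗ p ⊗ q ⊗ t(k ⊗ p ⊗ q ⊕ k ⊗ q ⊕ p ⊗ q ⊕ t(k ⊕ p ⊕ q, k ⊗ p ⊗ q ⊗ q, t(q, p, q)) ⊕ t(q, p, p) ⊕ t(t(k, q, k), p ⊕ q ⊕ q ⊕ q, k ⊕ k ⊕ p ⊕ p) ⊕ t(t(p, p, p), k ⊕ k ⊕ k ⊕ q, t(k, k, p)), k ⊗ p ⊗ p ⊗ p ⊗ q ⊗ t(k, k, k) ⊕ k ⊗ p ⊗ p ⊗ p ⊗ q ⊗ t(k, k, k) ⊕ k ⊗ p ⊗ p ⊗ q ⊕ p ⊗ p ⊗ p ⊗ p ⊗ q ⊗ t(k, k, k) ⊕ p ⊗ p ⊗ p ⊗ q ⊗ q ⊗ t(k, k, k) ⊕ t(k, q, p) ⊕ t(p, q, k), q) ⊕ p
  Sort:  p ⊕ p ⊗ p ⊗ q ⊗ t(k ⊗ p ⊗ q ⊕ k ⊗ q ⊕ p ⊗ q ⊕ t(k ⊕ p ⊕ q, k ⊗ p ⊗ q ⊗ q, t(q, p, q)) ⊕ t(q, p, p) ⊕ t(t(k, q, k), p ⊕ q ⊕ q ⊕ q, k ⊕ k ⊕ p ⊕ p) ⊕ t(t(p, p, p), k ⊕ k ⊕ k ⊕ q, t(k, k, p)), k ⊗ p ⊗ p ⊗ p ⊗ q ⊗ t(k, k, k) ⊕ k ⊗ p ⊗ p ⊗ p ⊗ q ⊗ t(k, k, k) ⊕ k ⊗ p ⊗ p ⊗ q ⊕ p ⊗ p ⊗ p ⊗ p ⊗ q ⊗ t(k, k, k) ⊕ p ⊗ p ⊗ p ⊗ q ⊗ q ⊗ t(k, k, k) ⊕ t(k, q, p) ⊕ t(p, q, k), q) ⊕ q
Right:  ((t(p ⊗ q ⊕ t(t(p, p, p), k ⊕ q ⊕ k ⊕ k, t(k, k, p)) ⊕ t(k ⊕ (p ⊕ q), (q ⊗ (q ⊗ k)) ⊗ p, t(q, p, q)) ⊕ k ⊗ q ⊕ p ⊗ k ⊗ q ⊕ t(q ⊕ (q ⊕ (p ⊕ q)), t(k, q, k), ((k ⊕ k) ⊕ p) ⊕ p) ⊕ t(q, p, p), q ⊗ p ⊗ p ⊗ p ⊗ t(k, k, k) ⊗ k ⊕ t(k, q, p) ⊕ q ⊗ p ⊗ p ⊗ p ⊗ p ⊗ t(k, k, k) ⊕ k ⊗ q ⊗ p ⊗ t(k, k, k) ⊗ p ⊗ p ⊕ (p ⊗ q) ⊗ (k ⊗ p) ⊕ t(p, q, k) ⊕ ((q ⊗ p) ⊗ p) ⊗ (t(k, k, k) ⊗ (q ⊗ p)), q) ⊗ q) ⊗ (p ⊗ p) ⊕ q) ⊕ p
  Un-nest:  p ⊗ p ⊗ q ⊗ t(k ⊗ p ⊗ q ⊕ k ⊗ q ⊕ p ⊗ q ⊕ t(k ⊕ p ⊕ q, k ⊗ p ⊗ q ⊗ q, t(q, p, q)) ⊕ t(p ⊕ q ⊕ q ⊕ q, t(k, q, k), k ⊕ k ⊕ p ⊕ p) ⊕ t(q, p, p) ⊕ t(t(p, p, p), k ⊕ k ⊕ k ⊕ q, t(k, k, p)), k ⊗ p ⊗ p ⊗ p ⊗ q ⊗ t(k, k, k) ⊕ k ⊗ p ⊗ p ⊗ p ⊗ q ⊗ t(k, k, k) ⊕ k ⊗ p ⊗ p ⊗ q ⊕ p ⊗ p ⊗ p ⊗ p ⊗ q ⊗ t(k, k, k) ⊕ p ⊗ p ⊗ p ⊗ q ⊗ q ⊗ t(k, k, k) ⊕ t(k, q, p) ⊕ t(p, q, k), q) ⊕ q ⊕ p
  Sort:  p ⊕ p ⊗ p ⊗ q ⊗ t(k ⊗ p ⊗ q ⊕ k ⊗ q ⊕ p ⊗ q ⊕ t(k ⊕ p ⊕ q, k ⊗ p ⊗ q ⊗ q, t(q, p, q)) ⊕ t(p ⊕ q ⊕ q ⊕ q, t(k, q, k), k ⊕ k ⊕ p ⊕ p) ⊕ t(q, p, p) ⊕ t(t(p, p, p), k ⊕ k ⊕ k ⊕ q, t(k, k, p)), k ⊗ p ⊗ p ⊗ p ⊗ q ⊗ t(k, k, k) ⊕ k ⊗ p ⊗ p ⊗ p ⊗ q ⊗ t(k, k, k) ⊕ k ⊗ p ⊗ p ⊗ q ⊕ p ⊗ p ⊗ p ⊗ p ⊗ q ⊗ t(k, k, k) ⊕ p ⊗ p ⊗ p ⊗ q ⊗ q ⊗ t(k, k, k) ⊕ t(k, q, p) ⊕ t(p, q, k), q) ⊕ q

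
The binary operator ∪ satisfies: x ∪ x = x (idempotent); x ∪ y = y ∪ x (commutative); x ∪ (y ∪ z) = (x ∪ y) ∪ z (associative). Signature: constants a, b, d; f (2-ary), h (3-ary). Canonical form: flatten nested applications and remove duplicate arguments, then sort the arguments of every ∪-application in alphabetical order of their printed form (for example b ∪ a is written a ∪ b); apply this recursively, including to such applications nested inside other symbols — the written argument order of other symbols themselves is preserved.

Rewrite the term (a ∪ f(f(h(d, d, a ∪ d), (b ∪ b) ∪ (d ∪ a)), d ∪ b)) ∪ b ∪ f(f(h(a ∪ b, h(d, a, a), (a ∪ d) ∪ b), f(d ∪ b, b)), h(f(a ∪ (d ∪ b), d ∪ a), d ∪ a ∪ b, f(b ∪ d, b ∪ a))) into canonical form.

Answer: a ∪ b ∪ f(f(h(a ∪ b, h(d, a, a), a ∪ b ∪ d), f(b ∪ d, b)), h(f(a ∪ b ∪ d, a ∪ d), a ∪ b ∪ d, f(b ∪ d, a ∪ b))) ∪ f(f(h(d, d, a ∪ d), a ∪ b ∪ d), b ∪ d)

Derivation:
Un-nest:  a ∪ f(f(h(d, d, a ∪ d), (b ∪ b) ∪ (d ∪ a)), d ∪ b) ∪ b ∪ f(f(h(a ∪ b, h(d, a, a), (a ∪ d) ∪ b), f(d ∪ b, b)), h(f(a ∪ (d ∪ b), d ∪ a), d ∪ a ∪ b, f(b ∪ d, b ∪ a)))
Simplify inside:  f(f(h(d, d, a ∪ d), (b ∪ b) ∪ (d ∪ a)), d ∪ b)  →  f(f(h(d, d, a ∪ d), a ∪ b ∪ d), b ∪ d)
Canonicalize subterm:  f(f(h(a ∪ b, h(d, a, a), (a ∪ d) ∪ b), f(d ∪ b, b)), h(f(a ∪ (d ∪ b), d ∪ a), d ∪ a ∪ b, f(b ∪ d, b ∪ a)))  →  f(f(h(a ∪ b, h(d, a, a), a ∪ b ∪ d), f(b ∪ d, b)), h(f(a ∪ b ∪ d, a ∪ d), a ∪ b ∪ d, f(b ∪ d, a ∪ b)))
Order the arguments:  a ∪ b ∪ f(f(h(a ∪ b, h(d, a, a), a ∪ b ∪ d), f(b ∪ d, b)), h(f(a ∪ b ∪ d, a ∪ d), a ∪ b ∪ d, f(b ∪ d, a ∪ b))) ∪ f(f(h(d, d, a ∪ d), a ∪ b ∪ d), b ∪ d)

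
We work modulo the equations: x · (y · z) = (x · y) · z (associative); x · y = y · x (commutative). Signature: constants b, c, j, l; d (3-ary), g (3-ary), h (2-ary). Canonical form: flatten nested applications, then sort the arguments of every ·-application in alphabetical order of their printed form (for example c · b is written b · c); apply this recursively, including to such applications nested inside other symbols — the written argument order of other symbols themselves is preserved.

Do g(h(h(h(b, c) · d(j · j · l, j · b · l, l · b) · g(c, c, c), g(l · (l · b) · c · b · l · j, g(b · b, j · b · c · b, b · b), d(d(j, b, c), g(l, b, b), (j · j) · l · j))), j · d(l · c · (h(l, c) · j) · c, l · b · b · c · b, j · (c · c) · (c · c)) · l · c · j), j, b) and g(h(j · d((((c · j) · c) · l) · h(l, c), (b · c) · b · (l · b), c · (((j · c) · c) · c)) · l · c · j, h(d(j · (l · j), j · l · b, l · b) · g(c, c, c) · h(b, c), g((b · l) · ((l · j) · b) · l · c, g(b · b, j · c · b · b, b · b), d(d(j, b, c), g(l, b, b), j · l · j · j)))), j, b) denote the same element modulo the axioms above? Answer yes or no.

Left:  g(h(h(h(b, c) · d(j · j · l, j · b · l, l · b) · g(c, c, c), g(l · (l · b) · c · b · l · j, g(b · b, j · b · c · b, b · b), d(d(j, b, c), g(l, b, b), (j · j) · l · j))), j · d(l · c · (h(l, c) · j) · c, l · b · b · c · b, j · (c · c) · (c · c)) · l · c · j), j, b)
  Work inside:  j · d(l · c · (h(l, c) · j) · c, l · b · b · c · b, j · (c · c) · (c · c)) · l · c · j
  Canonicalize subterm:  d(l · c · (h(l, c) · j) · c, l · b · b · c · b, j · (c · c) · (c · c))  →  d(c · c · h(l, c) · j · l, b · b · b · c · l, c · c · c · c · j)
  Sort arguments:  c · d(c · c · h(l, c) · j · l, b · b · b · c · l, c · c · c · c · j) · j · j · l
  Reassemble:  g(h(h(d(j · j · l, b · j · l, b · l) · g(c, c, c) · h(b, c), g(b · b · c · j · l · l · l, g(b · b, b · b · c · j, b · b), d(d(j, b, c), g(l, b, b), j · j · j · l))), c · d(c · c · h(l, c) · j · l, b · b · b · c · l, c · c · c · c · j) · j · j · l), j, b)
Right:  g(h(j · d((((c · j) · c) · l) · h(l, c), (b · c) · b · (l · b), c · (((j · c) · c) · c)) · l · c · j, h(d(j · (l · j), j · l · b, l · b) · g(c, c, c) · h(b, c), g((b · l) · ((l · j) · b) · l · c, g(b · b, j · c · b · b, b · b), d(d(j, b, c), g(l, b, b), j · l · j · j)))), j, b)
  Focus inside:  j · d((((c · j) · c) · l) · h(l, c), (b · c) · b · (l · b), c · (((j · c) · c) · c)) · l · c · j
  Inside:  d((((c · j) · c) · l) · h(l, c), (b · c) · b · (l · b), c · (((j · c) · c) · c))  →  d(c · c · h(l, c) · j · l, b · b · b · c · l, c · c · c · c · j)
  Sort:  c · d(c · c · h(l, c) · j · l, b · b · b · c · l, c · c · c · c · j) · j · j · l
  Rebuild:  g(h(c · d(c · c · h(l, c) · j · l, b · b · b · c · l, c · c · c · c · j) · j · j · l, h(d(j · j · l, b · j · l, b · l) · g(c, c, c) · h(b, c), g(b · b · c · j · l · l · l, g(b · b, b · b · c · j, b · b), d(d(j, b, c), g(l, b, b), j · j · j · l)))), j, b)

Answer: no — g(h(h(d(j · j · l, b · j · l, b · l) · g(c, c, c) · h(b, c), g(b · b · c · j · l · l · l, g(b · b, b · b · c · j, b · b), d(d(j, b, c), g(l, b, b), j · j · j · l))), c · d(c · c · h(l, c) · j · l, b · b · b · c · l, c · c · c · c · j) · j · j · l), j, b) vs g(h(c · d(c · c · h(l, c) · j · l, b · b · b · c · l, c · c · c · c · j) · j · j · l, h(d(j · j · l, b · j · l, b · l) · g(c, c, c) · h(b, c), g(b · b · c · j · l · l · l, g(b · b, b · b · c · j, b · b), d(d(j, b, c), g(l, b, b), j · j · j · l)))), j, b)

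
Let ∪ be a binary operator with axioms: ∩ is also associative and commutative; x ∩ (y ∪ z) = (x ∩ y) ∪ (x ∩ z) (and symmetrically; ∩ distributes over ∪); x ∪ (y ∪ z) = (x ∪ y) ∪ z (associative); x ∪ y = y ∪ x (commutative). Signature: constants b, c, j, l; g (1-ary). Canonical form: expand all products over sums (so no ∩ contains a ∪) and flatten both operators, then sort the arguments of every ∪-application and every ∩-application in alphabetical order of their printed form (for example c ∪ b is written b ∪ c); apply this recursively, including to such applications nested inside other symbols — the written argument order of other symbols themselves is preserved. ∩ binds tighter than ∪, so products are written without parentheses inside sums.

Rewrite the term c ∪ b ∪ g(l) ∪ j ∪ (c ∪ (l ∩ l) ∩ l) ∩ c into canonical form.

Answer: b ∪ c ∪ c ∩ c ∪ c ∩ l ∩ l ∩ l ∪ g(l) ∪ j

Derivation:
Expand:  c ∪ b ∪ g(l) ∪ j ∪ c ∩ c ∪ c ∩ l ∩ l ∩ l
Order the arguments:  b ∪ c ∪ c ∩ c ∪ c ∩ l ∩ l ∩ l ∪ g(l) ∪ j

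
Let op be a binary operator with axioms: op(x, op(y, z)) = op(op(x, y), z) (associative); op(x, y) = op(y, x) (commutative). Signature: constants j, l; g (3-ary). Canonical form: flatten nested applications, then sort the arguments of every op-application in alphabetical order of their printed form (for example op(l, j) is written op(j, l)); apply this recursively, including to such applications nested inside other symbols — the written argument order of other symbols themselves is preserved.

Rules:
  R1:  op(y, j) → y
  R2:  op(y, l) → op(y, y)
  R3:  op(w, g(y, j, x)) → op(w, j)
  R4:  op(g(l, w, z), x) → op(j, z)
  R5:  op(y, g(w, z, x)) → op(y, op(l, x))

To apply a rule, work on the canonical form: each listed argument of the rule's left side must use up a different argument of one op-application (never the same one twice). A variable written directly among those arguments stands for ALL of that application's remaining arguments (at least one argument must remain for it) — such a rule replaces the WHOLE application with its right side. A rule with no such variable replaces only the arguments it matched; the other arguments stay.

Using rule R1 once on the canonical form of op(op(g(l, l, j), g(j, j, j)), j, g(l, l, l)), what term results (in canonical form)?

Canonical form:  op(g(j, j, j), g(l, l, j), g(l, l, l), j)
Match R1:  consume j;  y := op(g(j, j, j), g(l, l, j), g(l, l, l))
The extension variable absorbs all remaining arguments, so the whole application is rewritten.
New term:  op(g(j, j, j), g(l, l, j), g(l, l, l))

Answer: op(g(j, j, j), g(l, l, j), g(l, l, l))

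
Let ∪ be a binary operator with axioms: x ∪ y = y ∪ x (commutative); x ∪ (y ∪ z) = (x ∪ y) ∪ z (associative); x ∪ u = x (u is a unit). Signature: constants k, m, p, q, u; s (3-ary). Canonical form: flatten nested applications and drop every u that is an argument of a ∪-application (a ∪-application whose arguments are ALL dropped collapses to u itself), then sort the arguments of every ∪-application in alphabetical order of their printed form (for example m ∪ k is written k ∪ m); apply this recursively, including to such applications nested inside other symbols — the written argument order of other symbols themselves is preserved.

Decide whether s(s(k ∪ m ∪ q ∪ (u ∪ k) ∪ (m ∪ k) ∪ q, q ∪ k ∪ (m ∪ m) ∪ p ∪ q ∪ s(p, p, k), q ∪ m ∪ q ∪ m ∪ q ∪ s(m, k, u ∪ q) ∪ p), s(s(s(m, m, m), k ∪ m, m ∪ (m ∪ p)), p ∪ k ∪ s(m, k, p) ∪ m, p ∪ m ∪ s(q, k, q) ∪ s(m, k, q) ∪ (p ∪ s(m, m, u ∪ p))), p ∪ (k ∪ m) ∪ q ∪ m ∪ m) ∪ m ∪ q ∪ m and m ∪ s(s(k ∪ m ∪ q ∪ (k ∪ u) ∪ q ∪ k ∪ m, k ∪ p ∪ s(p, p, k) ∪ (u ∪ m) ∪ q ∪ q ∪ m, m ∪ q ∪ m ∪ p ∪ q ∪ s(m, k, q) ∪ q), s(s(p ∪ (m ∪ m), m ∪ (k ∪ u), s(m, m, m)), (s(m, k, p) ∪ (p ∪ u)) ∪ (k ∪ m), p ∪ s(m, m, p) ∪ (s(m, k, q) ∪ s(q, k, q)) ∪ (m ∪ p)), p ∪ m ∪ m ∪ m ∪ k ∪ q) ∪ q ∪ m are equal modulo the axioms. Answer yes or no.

Answer: no — m ∪ m ∪ q ∪ s(s(k ∪ k ∪ k ∪ m ∪ m ∪ q ∪ q, k ∪ m ∪ m ∪ p ∪ q ∪ q ∪ s(p, p, k), m ∪ m ∪ p ∪ q ∪ q ∪ q ∪ s(m, k, q)), s(s(s(m, m, m), k ∪ m, m ∪ m ∪ p), k ∪ m ∪ p ∪ s(m, k, p), m ∪ p ∪ p ∪ s(m, k, q) ∪ s(m, m, p) ∪ s(q, k, q)), k ∪ m ∪ m ∪ m ∪ p ∪ q) vs m ∪ m ∪ q ∪ s(s(k ∪ k ∪ k ∪ m ∪ m ∪ q ∪ q, k ∪ m ∪ m ∪ p ∪ q ∪ q ∪ s(p, p, k), m ∪ m ∪ p ∪ q ∪ q ∪ q ∪ s(m, k, q)), s(s(m ∪ m ∪ p, k ∪ m, s(m, m, m)), k ∪ m ∪ p ∪ s(m, k, p), m ∪ p ∪ p ∪ s(m, k, q) ∪ s(m, m, p) ∪ s(q, k, q)), k ∪ m ∪ m ∪ m ∪ p ∪ q)

Derivation:
Left:  s(s(k ∪ m ∪ q ∪ (u ∪ k) ∪ (m ∪ k) ∪ q, q ∪ k ∪ (m ∪ m) ∪ p ∪ q ∪ s(p, p, k), q ∪ m ∪ q ∪ m ∪ q ∪ s(m, k, u ∪ q) ∪ p), s(s(s(m, m, m), k ∪ m, m ∪ (m ∪ p)), p ∪ k ∪ s(m, k, p) ∪ m, p ∪ m ∪ s(q, k, q) ∪ s(m, k, q) ∪ (p ∪ s(m, m, u ∪ p))), p ∪ (k ∪ m) ∪ q ∪ m ∪ m) ∪ m ∪ q ∪ m
  Canonicalize subterm:  s(s(k ∪ m ∪ q ∪ (u ∪ k) ∪ (m ∪ k) ∪ q, q ∪ k ∪ (m ∪ m) ∪ p ∪ q ∪ s(p, p, k), q ∪ m ∪ q ∪ m ∪ q ∪ s(m, k, u ∪ q) ∪ p), s(s(s(m, m, m), k ∪ m, m ∪ (m ∪ p)), p ∪ k ∪ s(m, k, p) ∪ m, p ∪ m ∪ s(q, k, q) ∪ s(m, k, q) ∪ (p ∪ s(m, m, u ∪ p))), p ∪ (k ∪ m) ∪ q ∪ m ∪ m)  →  s(s(k ∪ k ∪ k ∪ m ∪ m ∪ q ∪ q, k ∪ m ∪ m ∪ p ∪ q ∪ q ∪ s(p, p, k), m ∪ m ∪ p ∪ q ∪ q ∪ q ∪ s(m, k, q)), s(s(s(m, m, m), k ∪ m, m ∪ m ∪ p), k ∪ m ∪ p ∪ s(m, k, p), m ∪ p ∪ p ∪ s(m, k, q) ∪ s(m, m, p) ∪ s(q, k, q)), k ∪ m ∪ m ∪ m ∪ p ∪ q)
  Sort arguments:  m ∪ m ∪ q ∪ s(s(k ∪ k ∪ k ∪ m ∪ m ∪ q ∪ q, k ∪ m ∪ m ∪ p ∪ q ∪ q ∪ s(p, p, k), m ∪ m ∪ p ∪ q ∪ q ∪ q ∪ s(m, k, q)), s(s(s(m, m, m), k ∪ m, m ∪ m ∪ p), k ∪ m ∪ p ∪ s(m, k, p), m ∪ p ∪ p ∪ s(m, k, q) ∪ s(m, m, p) ∪ s(q, k, q)), k ∪ m ∪ m ∪ m ∪ p ∪ q)
Right:  m ∪ s(s(k ∪ m ∪ q ∪ (k ∪ u) ∪ q ∪ k ∪ m, k ∪ p ∪ s(p, p, k) ∪ (u ∪ m) ∪ q ∪ q ∪ m, m ∪ q ∪ m ∪ p ∪ q ∪ s(m, k, q) ∪ q), s(s(p ∪ (m ∪ m), m ∪ (k ∪ u), s(m, m, m)), (s(m, k, p) ∪ (p ∪ u)) ∪ (k ∪ m), p ∪ s(m, m, p) ∪ (s(m, k, q) ∪ s(q, k, q)) ∪ (m ∪ p)), p ∪ m ∪ m ∪ m ∪ k ∪ q) ∪ q ∪ m
  Simplify inside:  s(s(k ∪ m ∪ q ∪ (k ∪ u) ∪ q ∪ k ∪ m, k ∪ p ∪ s(p, p, k) ∪ (u ∪ m) ∪ q ∪ q ∪ m, m ∪ q ∪ m ∪ p ∪ q ∪ s(m, k, q) ∪ q), s(s(p ∪ (m ∪ m), m ∪ (k ∪ u), s(m, m, m)), (s(m, k, p) ∪ (p ∪ u)) ∪ (k ∪ m), p ∪ s(m, m, p) ∪ (s(m, k, q) ∪ s(q, k, q)) ∪ (m ∪ p)), p ∪ m ∪ m ∪ m ∪ k ∪ q)  →  s(s(k ∪ k ∪ k ∪ m ∪ m ∪ q ∪ q, k ∪ m ∪ m ∪ p ∪ q ∪ q ∪ s(p, p, k), m ∪ m ∪ p ∪ q ∪ q ∪ q ∪ s(m, k, q)), s(s(m ∪ m ∪ p, k ∪ m, s(m, m, m)), k ∪ m ∪ p ∪ s(m, k, p), m ∪ p ∪ p ∪ s(m, k, q) ∪ s(m, m, p) ∪ s(q, k, q)), k ∪ m ∪ m ∪ m ∪ p ∪ q)
  Sort:  m ∪ m ∪ q ∪ s(s(k ∪ k ∪ k ∪ m ∪ m ∪ q ∪ q, k ∪ m ∪ m ∪ p ∪ q ∪ q ∪ s(p, p, k), m ∪ m ∪ p ∪ q ∪ q ∪ q ∪ s(m, k, q)), s(s(m ∪ m ∪ p, k ∪ m, s(m, m, m)), k ∪ m ∪ p ∪ s(m, k, p), m ∪ p ∪ p ∪ s(m, k, q) ∪ s(m, m, p) ∪ s(q, k, q)), k ∪ m ∪ m ∪ m ∪ p ∪ q)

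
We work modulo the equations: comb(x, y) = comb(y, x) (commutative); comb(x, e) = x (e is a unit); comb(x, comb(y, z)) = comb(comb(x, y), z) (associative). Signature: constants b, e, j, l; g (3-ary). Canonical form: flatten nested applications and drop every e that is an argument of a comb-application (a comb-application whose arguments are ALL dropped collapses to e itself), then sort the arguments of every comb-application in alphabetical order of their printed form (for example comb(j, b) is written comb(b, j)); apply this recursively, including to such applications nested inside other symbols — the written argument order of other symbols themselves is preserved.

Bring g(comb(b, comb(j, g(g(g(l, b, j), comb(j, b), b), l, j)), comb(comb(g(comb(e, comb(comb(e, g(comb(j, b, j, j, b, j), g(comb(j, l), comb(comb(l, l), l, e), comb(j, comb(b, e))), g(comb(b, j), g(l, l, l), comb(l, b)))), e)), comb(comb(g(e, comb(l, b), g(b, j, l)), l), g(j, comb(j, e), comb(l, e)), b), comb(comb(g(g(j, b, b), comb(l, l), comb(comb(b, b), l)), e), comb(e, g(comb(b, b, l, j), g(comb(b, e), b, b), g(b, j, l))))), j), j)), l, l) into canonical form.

Work inside:  comb(b, comb(j, g(g(g(l, b, j), comb(j, b), b), l, j)), comb(comb(g(comb(e, comb(comb(e, g(comb(j, b, j, j, b, j), g(comb(j, l), comb(comb(l, l), l, e), comb(j, comb(b, e))), g(comb(b, j), g(l, l, l), comb(l, b)))), e)), comb(comb(g(e, comb(l, b), g(b, j, l)), l), g(j, comb(j, e), comb(l, e)), b), comb(comb(g(g(j, b, b), comb(l, l), comb(comb(b, b), l)), e), comb(e, g(comb(b, b, l, j), g(comb(b, e), b, b), g(b, j, l))))), j), j))
Un-nest:  comb(b, j, g(g(g(l, b, j), comb(j, b), b), l, j), g(comb(e, comb(comb(e, g(comb(j, b, j, j, b, j), g(comb(j, l), comb(comb(l, l), l, e), comb(j, comb(b, e))), g(comb(b, j), g(l, l, l), comb(l, b)))), e)), comb(comb(g(e, comb(l, b), g(b, j, l)), l), g(j, comb(j, e), comb(l, e)), b), comb(comb(g(g(j, b, b), comb(l, l), comb(comb(b, b), l)), e), comb(e, g(comb(b, b, l, j), g(comb(b, e), b, b), g(b, j, l))))), j, j)
Inside:  g(g(g(l, b, j), comb(j, b), b), l, j)  →  g(g(g(l, b, j), comb(b, j), b), l, j)
Canonicalize subterm:  g(comb(e, comb(comb(e, g(comb(j, b, j, j, b, j), g(comb(j, l), comb(comb(l, l), l, e), comb(j, comb(b, e))), g(comb(b, j), g(l, l, l), comb(l, b)))), e)), comb(comb(g(e, comb(l, b), g(b, j, l)), l), g(j, comb(j, e), comb(l, e)), b), comb(comb(g(g(j, b, b), comb(l, l), comb(comb(b, b), l)), e), comb(e, g(comb(b, b, l, j), g(comb(b, e), b, b), g(b, j, l)))))  →  g(g(comb(b, b, j, j, j, j), g(comb(j, l), comb(l, l, l), comb(b, j)), g(comb(b, j), g(l, l, l), comb(b, l))), comb(b, g(e, comb(b, l), g(b, j, l)), g(j, j, l), l), comb(g(comb(b, b, j, l), g(b, b, b), g(b, j, l)), g(g(j, b, b), comb(l, l), comb(b, b, l))))
Sort arguments:  comb(b, g(g(comb(b, b, j, j, j, j), g(comb(j, l), comb(l, l, l), comb(b, j)), g(comb(b, j), g(l, l, l), comb(b, l))), comb(b, g(e, comb(b, l), g(b, j, l)), g(j, j, l), l), comb(g(comb(b, b, j, l), g(b, b, b), g(b, j, l)), g(g(j, b, b), comb(l, l), comb(b, b, l)))), g(g(g(l, b, j), comb(b, j), b), l, j), j, j, j)
Rebuild:  g(comb(b, g(g(comb(b, b, j, j, j, j), g(comb(j, l), comb(l, l, l), comb(b, j)), g(comb(b, j), g(l, l, l), comb(b, l))), comb(b, g(e, comb(b, l), g(b, j, l)), g(j, j, l), l), comb(g(comb(b, b, j, l), g(b, b, b), g(b, j, l)), g(g(j, b, b), comb(l, l), comb(b, b, l)))), g(g(g(l, b, j), comb(b, j), b), l, j), j, j, j), l, l)

Answer: g(comb(b, g(g(comb(b, b, j, j, j, j), g(comb(j, l), comb(l, l, l), comb(b, j)), g(comb(b, j), g(l, l, l), comb(b, l))), comb(b, g(e, comb(b, l), g(b, j, l)), g(j, j, l), l), comb(g(comb(b, b, j, l), g(b, b, b), g(b, j, l)), g(g(j, b, b), comb(l, l), comb(b, b, l)))), g(g(g(l, b, j), comb(b, j), b), l, j), j, j, j), l, l)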